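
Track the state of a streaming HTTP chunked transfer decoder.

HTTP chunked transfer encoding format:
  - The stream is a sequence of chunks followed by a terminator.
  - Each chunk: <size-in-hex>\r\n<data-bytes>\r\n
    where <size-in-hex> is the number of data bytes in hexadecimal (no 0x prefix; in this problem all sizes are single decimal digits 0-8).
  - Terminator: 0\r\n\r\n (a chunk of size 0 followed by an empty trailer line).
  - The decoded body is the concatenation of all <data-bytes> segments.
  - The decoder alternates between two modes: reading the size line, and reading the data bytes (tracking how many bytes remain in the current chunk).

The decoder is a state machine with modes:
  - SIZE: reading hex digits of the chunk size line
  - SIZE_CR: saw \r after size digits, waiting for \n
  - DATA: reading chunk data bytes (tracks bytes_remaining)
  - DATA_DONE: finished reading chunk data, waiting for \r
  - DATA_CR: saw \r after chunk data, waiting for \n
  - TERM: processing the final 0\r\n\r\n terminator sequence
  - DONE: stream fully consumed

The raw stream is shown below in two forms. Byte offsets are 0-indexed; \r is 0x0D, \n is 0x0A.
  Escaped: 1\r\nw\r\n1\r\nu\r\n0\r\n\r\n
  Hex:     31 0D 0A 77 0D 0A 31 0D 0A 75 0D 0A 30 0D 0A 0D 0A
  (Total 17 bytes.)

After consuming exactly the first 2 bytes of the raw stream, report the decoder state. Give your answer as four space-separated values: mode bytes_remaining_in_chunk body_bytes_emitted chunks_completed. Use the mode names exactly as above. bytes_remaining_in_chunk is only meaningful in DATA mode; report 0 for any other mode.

Byte 0 = '1': mode=SIZE remaining=0 emitted=0 chunks_done=0
Byte 1 = 0x0D: mode=SIZE_CR remaining=0 emitted=0 chunks_done=0

Answer: SIZE_CR 0 0 0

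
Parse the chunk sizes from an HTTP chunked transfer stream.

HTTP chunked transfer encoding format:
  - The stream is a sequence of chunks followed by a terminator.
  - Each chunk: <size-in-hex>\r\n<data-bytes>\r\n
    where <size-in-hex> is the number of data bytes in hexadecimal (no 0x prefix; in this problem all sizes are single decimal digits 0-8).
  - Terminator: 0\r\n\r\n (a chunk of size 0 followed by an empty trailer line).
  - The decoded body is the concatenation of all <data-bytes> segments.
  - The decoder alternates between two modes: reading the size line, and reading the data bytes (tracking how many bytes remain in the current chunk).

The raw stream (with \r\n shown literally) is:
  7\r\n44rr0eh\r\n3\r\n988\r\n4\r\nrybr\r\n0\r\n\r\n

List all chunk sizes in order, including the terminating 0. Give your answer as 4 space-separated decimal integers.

Chunk 1: stream[0..1]='7' size=0x7=7, data at stream[3..10]='44rr0eh' -> body[0..7], body so far='44rr0eh'
Chunk 2: stream[12..13]='3' size=0x3=3, data at stream[15..18]='988' -> body[7..10], body so far='44rr0eh988'
Chunk 3: stream[20..21]='4' size=0x4=4, data at stream[23..27]='rybr' -> body[10..14], body so far='44rr0eh988rybr'
Chunk 4: stream[29..30]='0' size=0 (terminator). Final body='44rr0eh988rybr' (14 bytes)

Answer: 7 3 4 0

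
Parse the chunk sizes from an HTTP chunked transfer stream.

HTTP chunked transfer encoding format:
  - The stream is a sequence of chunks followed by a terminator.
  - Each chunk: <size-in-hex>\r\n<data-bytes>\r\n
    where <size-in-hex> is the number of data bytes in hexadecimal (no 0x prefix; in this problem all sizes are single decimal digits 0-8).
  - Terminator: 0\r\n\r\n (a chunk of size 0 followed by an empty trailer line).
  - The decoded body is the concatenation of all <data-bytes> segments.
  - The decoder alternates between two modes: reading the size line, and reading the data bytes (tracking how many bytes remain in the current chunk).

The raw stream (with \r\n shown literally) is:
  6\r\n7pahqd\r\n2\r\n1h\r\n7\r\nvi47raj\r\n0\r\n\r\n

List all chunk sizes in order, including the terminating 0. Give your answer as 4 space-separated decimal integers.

Chunk 1: stream[0..1]='6' size=0x6=6, data at stream[3..9]='7pahqd' -> body[0..6], body so far='7pahqd'
Chunk 2: stream[11..12]='2' size=0x2=2, data at stream[14..16]='1h' -> body[6..8], body so far='7pahqd1h'
Chunk 3: stream[18..19]='7' size=0x7=7, data at stream[21..28]='vi47raj' -> body[8..15], body so far='7pahqd1hvi47raj'
Chunk 4: stream[30..31]='0' size=0 (terminator). Final body='7pahqd1hvi47raj' (15 bytes)

Answer: 6 2 7 0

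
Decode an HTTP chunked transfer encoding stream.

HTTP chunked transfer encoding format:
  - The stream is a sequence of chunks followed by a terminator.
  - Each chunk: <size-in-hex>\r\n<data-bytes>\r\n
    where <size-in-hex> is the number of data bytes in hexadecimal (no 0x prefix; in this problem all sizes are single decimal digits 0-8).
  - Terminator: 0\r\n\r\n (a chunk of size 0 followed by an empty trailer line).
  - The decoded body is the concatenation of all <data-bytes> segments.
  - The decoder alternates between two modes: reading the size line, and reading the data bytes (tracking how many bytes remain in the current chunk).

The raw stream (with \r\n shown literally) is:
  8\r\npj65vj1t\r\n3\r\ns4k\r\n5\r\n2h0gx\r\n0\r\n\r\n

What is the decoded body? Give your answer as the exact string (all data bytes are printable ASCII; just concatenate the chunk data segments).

Answer: pj65vj1ts4k2h0gx

Derivation:
Chunk 1: stream[0..1]='8' size=0x8=8, data at stream[3..11]='pj65vj1t' -> body[0..8], body so far='pj65vj1t'
Chunk 2: stream[13..14]='3' size=0x3=3, data at stream[16..19]='s4k' -> body[8..11], body so far='pj65vj1ts4k'
Chunk 3: stream[21..22]='5' size=0x5=5, data at stream[24..29]='2h0gx' -> body[11..16], body so far='pj65vj1ts4k2h0gx'
Chunk 4: stream[31..32]='0' size=0 (terminator). Final body='pj65vj1ts4k2h0gx' (16 bytes)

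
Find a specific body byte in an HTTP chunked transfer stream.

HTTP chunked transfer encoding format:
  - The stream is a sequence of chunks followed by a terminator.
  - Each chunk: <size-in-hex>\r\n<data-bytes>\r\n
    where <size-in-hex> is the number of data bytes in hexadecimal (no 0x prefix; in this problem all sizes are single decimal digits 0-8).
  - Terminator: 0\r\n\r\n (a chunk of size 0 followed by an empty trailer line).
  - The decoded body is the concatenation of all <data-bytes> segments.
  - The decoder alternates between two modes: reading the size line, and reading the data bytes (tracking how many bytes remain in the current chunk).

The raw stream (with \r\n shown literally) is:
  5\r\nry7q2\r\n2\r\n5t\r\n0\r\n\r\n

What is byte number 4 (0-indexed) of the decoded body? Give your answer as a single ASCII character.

Chunk 1: stream[0..1]='5' size=0x5=5, data at stream[3..8]='ry7q2' -> body[0..5], body so far='ry7q2'
Chunk 2: stream[10..11]='2' size=0x2=2, data at stream[13..15]='5t' -> body[5..7], body so far='ry7q25t'
Chunk 3: stream[17..18]='0' size=0 (terminator). Final body='ry7q25t' (7 bytes)
Body byte 4 = '2'

Answer: 2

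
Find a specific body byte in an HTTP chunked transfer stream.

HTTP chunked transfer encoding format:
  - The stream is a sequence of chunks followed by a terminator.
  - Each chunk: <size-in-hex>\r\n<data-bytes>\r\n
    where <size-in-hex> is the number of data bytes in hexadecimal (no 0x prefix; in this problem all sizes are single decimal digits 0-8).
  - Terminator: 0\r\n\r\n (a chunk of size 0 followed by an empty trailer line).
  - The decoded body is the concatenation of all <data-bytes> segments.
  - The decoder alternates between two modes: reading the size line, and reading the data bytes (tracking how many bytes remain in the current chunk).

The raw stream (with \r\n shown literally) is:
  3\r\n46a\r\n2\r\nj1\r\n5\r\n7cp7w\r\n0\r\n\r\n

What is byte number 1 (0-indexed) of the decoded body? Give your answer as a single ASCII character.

Answer: 6

Derivation:
Chunk 1: stream[0..1]='3' size=0x3=3, data at stream[3..6]='46a' -> body[0..3], body so far='46a'
Chunk 2: stream[8..9]='2' size=0x2=2, data at stream[11..13]='j1' -> body[3..5], body so far='46aj1'
Chunk 3: stream[15..16]='5' size=0x5=5, data at stream[18..23]='7cp7w' -> body[5..10], body so far='46aj17cp7w'
Chunk 4: stream[25..26]='0' size=0 (terminator). Final body='46aj17cp7w' (10 bytes)
Body byte 1 = '6'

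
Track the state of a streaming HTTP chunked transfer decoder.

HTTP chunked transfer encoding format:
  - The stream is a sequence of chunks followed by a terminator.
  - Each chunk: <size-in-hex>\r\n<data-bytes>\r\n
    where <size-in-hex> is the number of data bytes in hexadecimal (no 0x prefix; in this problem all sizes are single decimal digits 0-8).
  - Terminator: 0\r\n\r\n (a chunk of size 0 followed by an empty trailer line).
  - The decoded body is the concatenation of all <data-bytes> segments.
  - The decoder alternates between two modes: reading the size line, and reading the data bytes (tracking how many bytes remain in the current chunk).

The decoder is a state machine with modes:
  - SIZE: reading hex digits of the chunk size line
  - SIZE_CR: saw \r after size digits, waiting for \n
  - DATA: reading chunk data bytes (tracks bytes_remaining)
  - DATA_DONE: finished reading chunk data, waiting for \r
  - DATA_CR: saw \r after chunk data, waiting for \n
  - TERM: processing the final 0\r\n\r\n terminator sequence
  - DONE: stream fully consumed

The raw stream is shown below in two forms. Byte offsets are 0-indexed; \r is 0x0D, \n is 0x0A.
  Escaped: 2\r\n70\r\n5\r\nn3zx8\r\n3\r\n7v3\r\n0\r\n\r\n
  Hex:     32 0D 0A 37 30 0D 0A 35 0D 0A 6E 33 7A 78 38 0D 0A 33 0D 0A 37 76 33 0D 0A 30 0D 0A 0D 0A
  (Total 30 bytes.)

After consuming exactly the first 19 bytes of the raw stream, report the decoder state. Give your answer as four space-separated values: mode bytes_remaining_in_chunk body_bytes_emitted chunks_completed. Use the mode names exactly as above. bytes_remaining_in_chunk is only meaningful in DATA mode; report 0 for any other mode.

Answer: SIZE_CR 0 7 2

Derivation:
Byte 0 = '2': mode=SIZE remaining=0 emitted=0 chunks_done=0
Byte 1 = 0x0D: mode=SIZE_CR remaining=0 emitted=0 chunks_done=0
Byte 2 = 0x0A: mode=DATA remaining=2 emitted=0 chunks_done=0
Byte 3 = '7': mode=DATA remaining=1 emitted=1 chunks_done=0
Byte 4 = '0': mode=DATA_DONE remaining=0 emitted=2 chunks_done=0
Byte 5 = 0x0D: mode=DATA_CR remaining=0 emitted=2 chunks_done=0
Byte 6 = 0x0A: mode=SIZE remaining=0 emitted=2 chunks_done=1
Byte 7 = '5': mode=SIZE remaining=0 emitted=2 chunks_done=1
Byte 8 = 0x0D: mode=SIZE_CR remaining=0 emitted=2 chunks_done=1
Byte 9 = 0x0A: mode=DATA remaining=5 emitted=2 chunks_done=1
Byte 10 = 'n': mode=DATA remaining=4 emitted=3 chunks_done=1
Byte 11 = '3': mode=DATA remaining=3 emitted=4 chunks_done=1
Byte 12 = 'z': mode=DATA remaining=2 emitted=5 chunks_done=1
Byte 13 = 'x': mode=DATA remaining=1 emitted=6 chunks_done=1
Byte 14 = '8': mode=DATA_DONE remaining=0 emitted=7 chunks_done=1
Byte 15 = 0x0D: mode=DATA_CR remaining=0 emitted=7 chunks_done=1
Byte 16 = 0x0A: mode=SIZE remaining=0 emitted=7 chunks_done=2
Byte 17 = '3': mode=SIZE remaining=0 emitted=7 chunks_done=2
Byte 18 = 0x0D: mode=SIZE_CR remaining=0 emitted=7 chunks_done=2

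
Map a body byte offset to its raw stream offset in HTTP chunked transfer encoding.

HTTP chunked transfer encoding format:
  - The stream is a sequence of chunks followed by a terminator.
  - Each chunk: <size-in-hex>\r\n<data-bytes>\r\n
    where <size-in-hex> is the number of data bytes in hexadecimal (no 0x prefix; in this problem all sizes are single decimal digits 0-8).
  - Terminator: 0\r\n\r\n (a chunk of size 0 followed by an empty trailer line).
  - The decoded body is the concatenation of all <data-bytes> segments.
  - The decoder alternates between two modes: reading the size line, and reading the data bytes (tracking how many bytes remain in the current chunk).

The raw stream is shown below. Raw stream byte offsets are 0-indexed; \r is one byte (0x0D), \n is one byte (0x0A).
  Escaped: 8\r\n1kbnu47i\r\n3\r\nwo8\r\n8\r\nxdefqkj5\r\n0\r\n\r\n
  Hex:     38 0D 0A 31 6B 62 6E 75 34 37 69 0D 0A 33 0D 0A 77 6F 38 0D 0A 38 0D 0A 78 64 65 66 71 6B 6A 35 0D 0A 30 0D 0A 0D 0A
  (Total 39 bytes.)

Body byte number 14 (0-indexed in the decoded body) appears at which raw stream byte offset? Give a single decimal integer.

Chunk 1: stream[0..1]='8' size=0x8=8, data at stream[3..11]='1kbnu47i' -> body[0..8], body so far='1kbnu47i'
Chunk 2: stream[13..14]='3' size=0x3=3, data at stream[16..19]='wo8' -> body[8..11], body so far='1kbnu47iwo8'
Chunk 3: stream[21..22]='8' size=0x8=8, data at stream[24..32]='xdefqkj5' -> body[11..19], body so far='1kbnu47iwo8xdefqkj5'
Chunk 4: stream[34..35]='0' size=0 (terminator). Final body='1kbnu47iwo8xdefqkj5' (19 bytes)
Body byte 14 at stream offset 27

Answer: 27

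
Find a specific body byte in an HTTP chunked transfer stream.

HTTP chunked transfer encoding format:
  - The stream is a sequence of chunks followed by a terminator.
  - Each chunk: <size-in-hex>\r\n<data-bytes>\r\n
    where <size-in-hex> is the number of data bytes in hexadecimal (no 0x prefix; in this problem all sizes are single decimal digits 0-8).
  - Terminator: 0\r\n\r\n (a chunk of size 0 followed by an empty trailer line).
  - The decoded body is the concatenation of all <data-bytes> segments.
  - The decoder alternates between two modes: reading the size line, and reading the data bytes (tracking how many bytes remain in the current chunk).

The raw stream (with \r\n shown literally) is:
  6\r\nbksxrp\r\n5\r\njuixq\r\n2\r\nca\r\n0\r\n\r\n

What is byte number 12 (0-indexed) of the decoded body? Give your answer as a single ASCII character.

Chunk 1: stream[0..1]='6' size=0x6=6, data at stream[3..9]='bksxrp' -> body[0..6], body so far='bksxrp'
Chunk 2: stream[11..12]='5' size=0x5=5, data at stream[14..19]='juixq' -> body[6..11], body so far='bksxrpjuixq'
Chunk 3: stream[21..22]='2' size=0x2=2, data at stream[24..26]='ca' -> body[11..13], body so far='bksxrpjuixqca'
Chunk 4: stream[28..29]='0' size=0 (terminator). Final body='bksxrpjuixqca' (13 bytes)
Body byte 12 = 'a'

Answer: a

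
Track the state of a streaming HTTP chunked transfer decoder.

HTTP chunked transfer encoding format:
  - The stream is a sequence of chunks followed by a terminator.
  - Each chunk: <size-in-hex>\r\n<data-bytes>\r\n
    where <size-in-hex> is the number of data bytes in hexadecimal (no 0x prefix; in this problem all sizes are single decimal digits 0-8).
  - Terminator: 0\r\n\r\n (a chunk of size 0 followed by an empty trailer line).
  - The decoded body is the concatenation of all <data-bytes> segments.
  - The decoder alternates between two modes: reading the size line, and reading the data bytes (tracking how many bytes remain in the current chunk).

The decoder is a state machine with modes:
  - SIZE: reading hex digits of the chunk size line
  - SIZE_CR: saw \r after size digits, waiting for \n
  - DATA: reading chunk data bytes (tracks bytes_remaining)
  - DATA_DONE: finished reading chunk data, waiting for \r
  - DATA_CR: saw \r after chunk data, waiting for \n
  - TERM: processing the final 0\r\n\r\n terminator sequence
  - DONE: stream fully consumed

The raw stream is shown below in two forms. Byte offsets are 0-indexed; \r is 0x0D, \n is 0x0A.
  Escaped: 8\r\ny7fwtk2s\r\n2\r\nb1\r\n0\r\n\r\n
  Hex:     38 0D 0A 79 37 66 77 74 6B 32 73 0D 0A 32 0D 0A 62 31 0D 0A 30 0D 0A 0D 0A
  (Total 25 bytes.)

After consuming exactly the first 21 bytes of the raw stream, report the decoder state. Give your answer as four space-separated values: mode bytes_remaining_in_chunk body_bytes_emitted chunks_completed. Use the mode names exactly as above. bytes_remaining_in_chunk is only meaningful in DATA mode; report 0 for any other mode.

Answer: SIZE 0 10 2

Derivation:
Byte 0 = '8': mode=SIZE remaining=0 emitted=0 chunks_done=0
Byte 1 = 0x0D: mode=SIZE_CR remaining=0 emitted=0 chunks_done=0
Byte 2 = 0x0A: mode=DATA remaining=8 emitted=0 chunks_done=0
Byte 3 = 'y': mode=DATA remaining=7 emitted=1 chunks_done=0
Byte 4 = '7': mode=DATA remaining=6 emitted=2 chunks_done=0
Byte 5 = 'f': mode=DATA remaining=5 emitted=3 chunks_done=0
Byte 6 = 'w': mode=DATA remaining=4 emitted=4 chunks_done=0
Byte 7 = 't': mode=DATA remaining=3 emitted=5 chunks_done=0
Byte 8 = 'k': mode=DATA remaining=2 emitted=6 chunks_done=0
Byte 9 = '2': mode=DATA remaining=1 emitted=7 chunks_done=0
Byte 10 = 's': mode=DATA_DONE remaining=0 emitted=8 chunks_done=0
Byte 11 = 0x0D: mode=DATA_CR remaining=0 emitted=8 chunks_done=0
Byte 12 = 0x0A: mode=SIZE remaining=0 emitted=8 chunks_done=1
Byte 13 = '2': mode=SIZE remaining=0 emitted=8 chunks_done=1
Byte 14 = 0x0D: mode=SIZE_CR remaining=0 emitted=8 chunks_done=1
Byte 15 = 0x0A: mode=DATA remaining=2 emitted=8 chunks_done=1
Byte 16 = 'b': mode=DATA remaining=1 emitted=9 chunks_done=1
Byte 17 = '1': mode=DATA_DONE remaining=0 emitted=10 chunks_done=1
Byte 18 = 0x0D: mode=DATA_CR remaining=0 emitted=10 chunks_done=1
Byte 19 = 0x0A: mode=SIZE remaining=0 emitted=10 chunks_done=2
Byte 20 = '0': mode=SIZE remaining=0 emitted=10 chunks_done=2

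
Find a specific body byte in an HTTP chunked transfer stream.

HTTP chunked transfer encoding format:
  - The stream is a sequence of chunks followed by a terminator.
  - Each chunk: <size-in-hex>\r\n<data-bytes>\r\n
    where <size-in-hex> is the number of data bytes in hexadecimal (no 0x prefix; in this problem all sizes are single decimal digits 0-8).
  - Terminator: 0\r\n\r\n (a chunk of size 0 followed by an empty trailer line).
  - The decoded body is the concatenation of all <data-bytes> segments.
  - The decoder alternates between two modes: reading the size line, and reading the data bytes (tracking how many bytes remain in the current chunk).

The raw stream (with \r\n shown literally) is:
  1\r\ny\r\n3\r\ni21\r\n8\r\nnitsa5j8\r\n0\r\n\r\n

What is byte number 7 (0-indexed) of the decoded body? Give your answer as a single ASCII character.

Chunk 1: stream[0..1]='1' size=0x1=1, data at stream[3..4]='y' -> body[0..1], body so far='y'
Chunk 2: stream[6..7]='3' size=0x3=3, data at stream[9..12]='i21' -> body[1..4], body so far='yi21'
Chunk 3: stream[14..15]='8' size=0x8=8, data at stream[17..25]='nitsa5j8' -> body[4..12], body so far='yi21nitsa5j8'
Chunk 4: stream[27..28]='0' size=0 (terminator). Final body='yi21nitsa5j8' (12 bytes)
Body byte 7 = 's'

Answer: s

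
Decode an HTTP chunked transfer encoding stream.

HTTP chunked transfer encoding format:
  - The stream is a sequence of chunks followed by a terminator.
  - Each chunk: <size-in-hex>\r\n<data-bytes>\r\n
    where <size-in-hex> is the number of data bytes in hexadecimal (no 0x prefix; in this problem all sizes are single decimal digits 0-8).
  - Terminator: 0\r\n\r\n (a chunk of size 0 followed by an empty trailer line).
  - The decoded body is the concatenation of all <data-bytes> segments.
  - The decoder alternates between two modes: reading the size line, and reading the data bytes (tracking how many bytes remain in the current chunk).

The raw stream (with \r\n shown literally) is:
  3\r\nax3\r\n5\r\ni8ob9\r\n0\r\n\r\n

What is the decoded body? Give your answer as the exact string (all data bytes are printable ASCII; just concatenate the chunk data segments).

Answer: ax3i8ob9

Derivation:
Chunk 1: stream[0..1]='3' size=0x3=3, data at stream[3..6]='ax3' -> body[0..3], body so far='ax3'
Chunk 2: stream[8..9]='5' size=0x5=5, data at stream[11..16]='i8ob9' -> body[3..8], body so far='ax3i8ob9'
Chunk 3: stream[18..19]='0' size=0 (terminator). Final body='ax3i8ob9' (8 bytes)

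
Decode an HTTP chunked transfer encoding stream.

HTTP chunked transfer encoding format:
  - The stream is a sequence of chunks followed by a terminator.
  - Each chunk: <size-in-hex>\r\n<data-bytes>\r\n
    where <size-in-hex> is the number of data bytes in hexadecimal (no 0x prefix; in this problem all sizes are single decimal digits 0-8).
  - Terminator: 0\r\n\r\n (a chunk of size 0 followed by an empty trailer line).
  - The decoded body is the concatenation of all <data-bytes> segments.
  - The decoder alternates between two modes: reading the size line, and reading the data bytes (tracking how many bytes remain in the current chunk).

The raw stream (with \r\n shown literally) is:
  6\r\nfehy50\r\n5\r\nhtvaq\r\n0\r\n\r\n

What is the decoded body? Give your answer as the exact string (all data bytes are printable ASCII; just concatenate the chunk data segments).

Answer: fehy50htvaq

Derivation:
Chunk 1: stream[0..1]='6' size=0x6=6, data at stream[3..9]='fehy50' -> body[0..6], body so far='fehy50'
Chunk 2: stream[11..12]='5' size=0x5=5, data at stream[14..19]='htvaq' -> body[6..11], body so far='fehy50htvaq'
Chunk 3: stream[21..22]='0' size=0 (terminator). Final body='fehy50htvaq' (11 bytes)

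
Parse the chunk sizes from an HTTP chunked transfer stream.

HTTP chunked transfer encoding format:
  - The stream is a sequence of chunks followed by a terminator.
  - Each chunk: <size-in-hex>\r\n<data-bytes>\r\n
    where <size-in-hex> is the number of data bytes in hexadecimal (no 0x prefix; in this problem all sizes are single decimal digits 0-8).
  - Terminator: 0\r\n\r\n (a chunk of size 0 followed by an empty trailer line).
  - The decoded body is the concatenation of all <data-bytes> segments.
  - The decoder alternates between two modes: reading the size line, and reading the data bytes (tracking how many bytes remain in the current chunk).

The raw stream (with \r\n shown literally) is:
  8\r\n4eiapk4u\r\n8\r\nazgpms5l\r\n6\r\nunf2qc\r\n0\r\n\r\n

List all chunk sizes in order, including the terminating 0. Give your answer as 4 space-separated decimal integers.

Answer: 8 8 6 0

Derivation:
Chunk 1: stream[0..1]='8' size=0x8=8, data at stream[3..11]='4eiapk4u' -> body[0..8], body so far='4eiapk4u'
Chunk 2: stream[13..14]='8' size=0x8=8, data at stream[16..24]='azgpms5l' -> body[8..16], body so far='4eiapk4uazgpms5l'
Chunk 3: stream[26..27]='6' size=0x6=6, data at stream[29..35]='unf2qc' -> body[16..22], body so far='4eiapk4uazgpms5lunf2qc'
Chunk 4: stream[37..38]='0' size=0 (terminator). Final body='4eiapk4uazgpms5lunf2qc' (22 bytes)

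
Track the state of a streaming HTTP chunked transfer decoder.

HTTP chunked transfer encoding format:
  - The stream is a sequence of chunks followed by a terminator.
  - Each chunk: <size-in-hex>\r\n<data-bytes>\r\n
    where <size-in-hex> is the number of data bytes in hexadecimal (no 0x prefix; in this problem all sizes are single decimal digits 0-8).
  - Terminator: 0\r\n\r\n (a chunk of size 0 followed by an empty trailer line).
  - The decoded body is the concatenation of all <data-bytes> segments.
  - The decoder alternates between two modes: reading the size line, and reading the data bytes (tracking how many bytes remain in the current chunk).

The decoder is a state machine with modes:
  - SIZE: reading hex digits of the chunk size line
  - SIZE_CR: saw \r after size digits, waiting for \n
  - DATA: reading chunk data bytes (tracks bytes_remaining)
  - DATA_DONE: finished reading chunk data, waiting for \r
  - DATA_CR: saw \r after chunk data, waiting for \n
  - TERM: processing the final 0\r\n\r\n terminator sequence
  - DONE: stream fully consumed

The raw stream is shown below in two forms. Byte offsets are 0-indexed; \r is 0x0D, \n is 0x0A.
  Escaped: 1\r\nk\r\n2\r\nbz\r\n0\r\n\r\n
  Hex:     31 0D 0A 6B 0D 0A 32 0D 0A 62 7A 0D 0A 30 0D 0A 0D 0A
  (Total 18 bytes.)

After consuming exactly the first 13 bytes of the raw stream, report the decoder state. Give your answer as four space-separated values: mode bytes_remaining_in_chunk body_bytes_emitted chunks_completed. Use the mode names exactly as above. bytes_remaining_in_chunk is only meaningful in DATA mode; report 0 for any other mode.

Byte 0 = '1': mode=SIZE remaining=0 emitted=0 chunks_done=0
Byte 1 = 0x0D: mode=SIZE_CR remaining=0 emitted=0 chunks_done=0
Byte 2 = 0x0A: mode=DATA remaining=1 emitted=0 chunks_done=0
Byte 3 = 'k': mode=DATA_DONE remaining=0 emitted=1 chunks_done=0
Byte 4 = 0x0D: mode=DATA_CR remaining=0 emitted=1 chunks_done=0
Byte 5 = 0x0A: mode=SIZE remaining=0 emitted=1 chunks_done=1
Byte 6 = '2': mode=SIZE remaining=0 emitted=1 chunks_done=1
Byte 7 = 0x0D: mode=SIZE_CR remaining=0 emitted=1 chunks_done=1
Byte 8 = 0x0A: mode=DATA remaining=2 emitted=1 chunks_done=1
Byte 9 = 'b': mode=DATA remaining=1 emitted=2 chunks_done=1
Byte 10 = 'z': mode=DATA_DONE remaining=0 emitted=3 chunks_done=1
Byte 11 = 0x0D: mode=DATA_CR remaining=0 emitted=3 chunks_done=1
Byte 12 = 0x0A: mode=SIZE remaining=0 emitted=3 chunks_done=2

Answer: SIZE 0 3 2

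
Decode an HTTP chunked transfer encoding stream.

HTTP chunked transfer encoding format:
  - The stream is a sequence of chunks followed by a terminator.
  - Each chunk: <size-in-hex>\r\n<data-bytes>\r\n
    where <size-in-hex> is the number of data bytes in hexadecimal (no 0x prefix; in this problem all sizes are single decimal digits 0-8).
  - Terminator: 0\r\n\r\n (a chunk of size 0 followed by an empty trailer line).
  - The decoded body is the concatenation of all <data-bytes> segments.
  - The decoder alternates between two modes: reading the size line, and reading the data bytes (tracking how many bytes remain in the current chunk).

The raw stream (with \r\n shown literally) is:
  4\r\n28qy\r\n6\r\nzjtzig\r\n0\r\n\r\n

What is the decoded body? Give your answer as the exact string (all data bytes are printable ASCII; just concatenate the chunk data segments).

Answer: 28qyzjtzig

Derivation:
Chunk 1: stream[0..1]='4' size=0x4=4, data at stream[3..7]='28qy' -> body[0..4], body so far='28qy'
Chunk 2: stream[9..10]='6' size=0x6=6, data at stream[12..18]='zjtzig' -> body[4..10], body so far='28qyzjtzig'
Chunk 3: stream[20..21]='0' size=0 (terminator). Final body='28qyzjtzig' (10 bytes)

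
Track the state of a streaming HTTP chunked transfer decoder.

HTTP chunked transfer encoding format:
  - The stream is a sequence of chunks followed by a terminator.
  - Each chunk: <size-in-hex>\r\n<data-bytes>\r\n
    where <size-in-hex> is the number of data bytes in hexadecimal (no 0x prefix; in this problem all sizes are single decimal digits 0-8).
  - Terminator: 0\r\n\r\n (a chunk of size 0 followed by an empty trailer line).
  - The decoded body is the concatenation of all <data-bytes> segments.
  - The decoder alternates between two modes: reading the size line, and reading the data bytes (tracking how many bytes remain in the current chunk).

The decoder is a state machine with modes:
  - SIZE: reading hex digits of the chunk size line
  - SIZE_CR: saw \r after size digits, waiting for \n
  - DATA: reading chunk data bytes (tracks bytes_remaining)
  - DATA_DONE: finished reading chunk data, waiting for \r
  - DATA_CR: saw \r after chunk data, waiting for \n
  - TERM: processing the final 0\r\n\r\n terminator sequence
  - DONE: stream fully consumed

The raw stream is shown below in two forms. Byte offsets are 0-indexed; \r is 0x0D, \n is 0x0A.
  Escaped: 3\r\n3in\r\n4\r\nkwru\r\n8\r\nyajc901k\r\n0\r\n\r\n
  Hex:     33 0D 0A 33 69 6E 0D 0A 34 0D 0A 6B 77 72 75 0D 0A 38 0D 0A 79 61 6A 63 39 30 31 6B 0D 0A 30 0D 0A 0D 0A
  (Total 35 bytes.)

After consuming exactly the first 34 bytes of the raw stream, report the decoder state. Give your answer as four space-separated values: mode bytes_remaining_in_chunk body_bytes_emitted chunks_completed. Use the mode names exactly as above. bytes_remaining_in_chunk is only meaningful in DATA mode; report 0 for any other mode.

Byte 0 = '3': mode=SIZE remaining=0 emitted=0 chunks_done=0
Byte 1 = 0x0D: mode=SIZE_CR remaining=0 emitted=0 chunks_done=0
Byte 2 = 0x0A: mode=DATA remaining=3 emitted=0 chunks_done=0
Byte 3 = '3': mode=DATA remaining=2 emitted=1 chunks_done=0
Byte 4 = 'i': mode=DATA remaining=1 emitted=2 chunks_done=0
Byte 5 = 'n': mode=DATA_DONE remaining=0 emitted=3 chunks_done=0
Byte 6 = 0x0D: mode=DATA_CR remaining=0 emitted=3 chunks_done=0
Byte 7 = 0x0A: mode=SIZE remaining=0 emitted=3 chunks_done=1
Byte 8 = '4': mode=SIZE remaining=0 emitted=3 chunks_done=1
Byte 9 = 0x0D: mode=SIZE_CR remaining=0 emitted=3 chunks_done=1
Byte 10 = 0x0A: mode=DATA remaining=4 emitted=3 chunks_done=1
Byte 11 = 'k': mode=DATA remaining=3 emitted=4 chunks_done=1
Byte 12 = 'w': mode=DATA remaining=2 emitted=5 chunks_done=1
Byte 13 = 'r': mode=DATA remaining=1 emitted=6 chunks_done=1
Byte 14 = 'u': mode=DATA_DONE remaining=0 emitted=7 chunks_done=1
Byte 15 = 0x0D: mode=DATA_CR remaining=0 emitted=7 chunks_done=1
Byte 16 = 0x0A: mode=SIZE remaining=0 emitted=7 chunks_done=2
Byte 17 = '8': mode=SIZE remaining=0 emitted=7 chunks_done=2
Byte 18 = 0x0D: mode=SIZE_CR remaining=0 emitted=7 chunks_done=2
Byte 19 = 0x0A: mode=DATA remaining=8 emitted=7 chunks_done=2
Byte 20 = 'y': mode=DATA remaining=7 emitted=8 chunks_done=2
Byte 21 = 'a': mode=DATA remaining=6 emitted=9 chunks_done=2
Byte 22 = 'j': mode=DATA remaining=5 emitted=10 chunks_done=2
Byte 23 = 'c': mode=DATA remaining=4 emitted=11 chunks_done=2
Byte 24 = '9': mode=DATA remaining=3 emitted=12 chunks_done=2
Byte 25 = '0': mode=DATA remaining=2 emitted=13 chunks_done=2
Byte 26 = '1': mode=DATA remaining=1 emitted=14 chunks_done=2
Byte 27 = 'k': mode=DATA_DONE remaining=0 emitted=15 chunks_done=2
Byte 28 = 0x0D: mode=DATA_CR remaining=0 emitted=15 chunks_done=2
Byte 29 = 0x0A: mode=SIZE remaining=0 emitted=15 chunks_done=3
Byte 30 = '0': mode=SIZE remaining=0 emitted=15 chunks_done=3
Byte 31 = 0x0D: mode=SIZE_CR remaining=0 emitted=15 chunks_done=3
Byte 32 = 0x0A: mode=TERM remaining=0 emitted=15 chunks_done=3
Byte 33 = 0x0D: mode=TERM remaining=0 emitted=15 chunks_done=3

Answer: TERM 0 15 3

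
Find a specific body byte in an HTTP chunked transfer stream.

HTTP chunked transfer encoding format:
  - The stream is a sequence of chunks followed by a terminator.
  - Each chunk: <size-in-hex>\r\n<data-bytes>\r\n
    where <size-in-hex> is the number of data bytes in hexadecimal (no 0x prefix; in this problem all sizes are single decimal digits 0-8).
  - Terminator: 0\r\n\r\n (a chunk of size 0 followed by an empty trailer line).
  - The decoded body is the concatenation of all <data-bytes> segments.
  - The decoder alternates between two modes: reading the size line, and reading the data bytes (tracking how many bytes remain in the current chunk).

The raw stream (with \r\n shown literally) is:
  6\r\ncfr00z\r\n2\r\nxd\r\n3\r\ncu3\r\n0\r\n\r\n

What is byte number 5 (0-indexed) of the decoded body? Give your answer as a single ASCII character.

Chunk 1: stream[0..1]='6' size=0x6=6, data at stream[3..9]='cfr00z' -> body[0..6], body so far='cfr00z'
Chunk 2: stream[11..12]='2' size=0x2=2, data at stream[14..16]='xd' -> body[6..8], body so far='cfr00zxd'
Chunk 3: stream[18..19]='3' size=0x3=3, data at stream[21..24]='cu3' -> body[8..11], body so far='cfr00zxdcu3'
Chunk 4: stream[26..27]='0' size=0 (terminator). Final body='cfr00zxdcu3' (11 bytes)
Body byte 5 = 'z'

Answer: z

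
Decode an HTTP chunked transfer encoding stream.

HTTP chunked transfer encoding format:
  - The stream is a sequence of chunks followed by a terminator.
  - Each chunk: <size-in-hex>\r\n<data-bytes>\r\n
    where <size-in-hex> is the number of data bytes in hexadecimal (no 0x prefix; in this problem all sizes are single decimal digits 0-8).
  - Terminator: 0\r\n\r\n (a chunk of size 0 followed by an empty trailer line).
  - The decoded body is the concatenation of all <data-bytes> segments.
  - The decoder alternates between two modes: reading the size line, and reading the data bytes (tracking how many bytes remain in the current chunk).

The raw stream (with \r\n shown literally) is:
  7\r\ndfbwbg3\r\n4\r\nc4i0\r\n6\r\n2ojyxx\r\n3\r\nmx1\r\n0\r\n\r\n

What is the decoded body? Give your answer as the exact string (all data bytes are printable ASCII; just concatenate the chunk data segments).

Answer: dfbwbg3c4i02ojyxxmx1

Derivation:
Chunk 1: stream[0..1]='7' size=0x7=7, data at stream[3..10]='dfbwbg3' -> body[0..7], body so far='dfbwbg3'
Chunk 2: stream[12..13]='4' size=0x4=4, data at stream[15..19]='c4i0' -> body[7..11], body so far='dfbwbg3c4i0'
Chunk 3: stream[21..22]='6' size=0x6=6, data at stream[24..30]='2ojyxx' -> body[11..17], body so far='dfbwbg3c4i02ojyxx'
Chunk 4: stream[32..33]='3' size=0x3=3, data at stream[35..38]='mx1' -> body[17..20], body so far='dfbwbg3c4i02ojyxxmx1'
Chunk 5: stream[40..41]='0' size=0 (terminator). Final body='dfbwbg3c4i02ojyxxmx1' (20 bytes)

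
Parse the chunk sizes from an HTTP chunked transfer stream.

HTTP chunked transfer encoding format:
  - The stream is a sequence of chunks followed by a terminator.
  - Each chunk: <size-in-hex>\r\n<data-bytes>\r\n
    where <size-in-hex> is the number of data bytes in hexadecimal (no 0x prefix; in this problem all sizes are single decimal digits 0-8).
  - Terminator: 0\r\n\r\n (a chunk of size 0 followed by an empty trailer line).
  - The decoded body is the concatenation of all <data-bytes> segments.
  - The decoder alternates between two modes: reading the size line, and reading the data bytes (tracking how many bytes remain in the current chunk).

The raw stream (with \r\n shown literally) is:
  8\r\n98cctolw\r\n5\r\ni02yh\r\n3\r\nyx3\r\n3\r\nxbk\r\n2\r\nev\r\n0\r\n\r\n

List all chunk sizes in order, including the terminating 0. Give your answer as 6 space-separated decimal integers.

Chunk 1: stream[0..1]='8' size=0x8=8, data at stream[3..11]='98cctolw' -> body[0..8], body so far='98cctolw'
Chunk 2: stream[13..14]='5' size=0x5=5, data at stream[16..21]='i02yh' -> body[8..13], body so far='98cctolwi02yh'
Chunk 3: stream[23..24]='3' size=0x3=3, data at stream[26..29]='yx3' -> body[13..16], body so far='98cctolwi02yhyx3'
Chunk 4: stream[31..32]='3' size=0x3=3, data at stream[34..37]='xbk' -> body[16..19], body so far='98cctolwi02yhyx3xbk'
Chunk 5: stream[39..40]='2' size=0x2=2, data at stream[42..44]='ev' -> body[19..21], body so far='98cctolwi02yhyx3xbkev'
Chunk 6: stream[46..47]='0' size=0 (terminator). Final body='98cctolwi02yhyx3xbkev' (21 bytes)

Answer: 8 5 3 3 2 0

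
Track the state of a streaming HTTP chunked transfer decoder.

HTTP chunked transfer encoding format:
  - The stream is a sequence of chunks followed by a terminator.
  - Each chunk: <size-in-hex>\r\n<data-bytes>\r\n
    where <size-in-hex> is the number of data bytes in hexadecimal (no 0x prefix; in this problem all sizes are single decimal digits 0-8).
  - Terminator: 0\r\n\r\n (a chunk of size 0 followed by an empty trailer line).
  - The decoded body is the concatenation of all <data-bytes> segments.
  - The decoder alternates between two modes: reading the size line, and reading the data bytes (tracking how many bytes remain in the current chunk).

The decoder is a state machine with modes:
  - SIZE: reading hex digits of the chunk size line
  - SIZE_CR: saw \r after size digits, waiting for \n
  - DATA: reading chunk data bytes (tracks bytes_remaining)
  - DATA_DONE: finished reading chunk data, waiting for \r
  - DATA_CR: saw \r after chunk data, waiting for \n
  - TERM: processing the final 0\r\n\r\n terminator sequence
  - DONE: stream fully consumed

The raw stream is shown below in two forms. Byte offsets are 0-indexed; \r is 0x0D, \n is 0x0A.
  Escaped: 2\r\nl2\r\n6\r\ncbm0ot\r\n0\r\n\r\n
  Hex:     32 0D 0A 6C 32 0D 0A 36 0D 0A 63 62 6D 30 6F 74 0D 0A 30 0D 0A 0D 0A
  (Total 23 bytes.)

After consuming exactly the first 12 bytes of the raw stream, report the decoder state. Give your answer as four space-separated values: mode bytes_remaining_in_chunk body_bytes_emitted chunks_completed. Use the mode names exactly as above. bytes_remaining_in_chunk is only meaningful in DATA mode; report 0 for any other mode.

Byte 0 = '2': mode=SIZE remaining=0 emitted=0 chunks_done=0
Byte 1 = 0x0D: mode=SIZE_CR remaining=0 emitted=0 chunks_done=0
Byte 2 = 0x0A: mode=DATA remaining=2 emitted=0 chunks_done=0
Byte 3 = 'l': mode=DATA remaining=1 emitted=1 chunks_done=0
Byte 4 = '2': mode=DATA_DONE remaining=0 emitted=2 chunks_done=0
Byte 5 = 0x0D: mode=DATA_CR remaining=0 emitted=2 chunks_done=0
Byte 6 = 0x0A: mode=SIZE remaining=0 emitted=2 chunks_done=1
Byte 7 = '6': mode=SIZE remaining=0 emitted=2 chunks_done=1
Byte 8 = 0x0D: mode=SIZE_CR remaining=0 emitted=2 chunks_done=1
Byte 9 = 0x0A: mode=DATA remaining=6 emitted=2 chunks_done=1
Byte 10 = 'c': mode=DATA remaining=5 emitted=3 chunks_done=1
Byte 11 = 'b': mode=DATA remaining=4 emitted=4 chunks_done=1

Answer: DATA 4 4 1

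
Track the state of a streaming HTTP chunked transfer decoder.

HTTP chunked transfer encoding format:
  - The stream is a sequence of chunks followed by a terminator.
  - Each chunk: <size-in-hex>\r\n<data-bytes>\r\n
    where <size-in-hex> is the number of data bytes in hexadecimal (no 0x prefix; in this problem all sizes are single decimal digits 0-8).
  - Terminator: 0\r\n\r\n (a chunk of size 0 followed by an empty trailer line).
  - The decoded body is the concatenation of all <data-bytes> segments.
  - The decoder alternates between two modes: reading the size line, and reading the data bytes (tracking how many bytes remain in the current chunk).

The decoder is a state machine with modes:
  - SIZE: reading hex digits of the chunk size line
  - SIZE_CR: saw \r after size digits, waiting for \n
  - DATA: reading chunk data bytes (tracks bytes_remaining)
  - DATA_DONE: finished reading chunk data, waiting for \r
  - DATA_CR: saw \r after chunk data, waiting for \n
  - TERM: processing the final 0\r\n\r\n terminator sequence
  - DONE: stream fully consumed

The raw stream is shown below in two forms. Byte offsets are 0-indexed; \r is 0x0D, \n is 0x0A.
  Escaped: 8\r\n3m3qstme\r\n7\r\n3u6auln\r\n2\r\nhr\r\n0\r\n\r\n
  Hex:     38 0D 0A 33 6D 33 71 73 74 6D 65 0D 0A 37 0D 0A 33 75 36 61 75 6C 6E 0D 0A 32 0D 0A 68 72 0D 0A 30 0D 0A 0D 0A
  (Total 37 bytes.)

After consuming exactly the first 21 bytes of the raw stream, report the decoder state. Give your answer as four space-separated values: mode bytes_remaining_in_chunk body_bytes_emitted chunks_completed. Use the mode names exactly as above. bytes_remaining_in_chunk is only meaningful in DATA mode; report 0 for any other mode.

Answer: DATA 2 13 1

Derivation:
Byte 0 = '8': mode=SIZE remaining=0 emitted=0 chunks_done=0
Byte 1 = 0x0D: mode=SIZE_CR remaining=0 emitted=0 chunks_done=0
Byte 2 = 0x0A: mode=DATA remaining=8 emitted=0 chunks_done=0
Byte 3 = '3': mode=DATA remaining=7 emitted=1 chunks_done=0
Byte 4 = 'm': mode=DATA remaining=6 emitted=2 chunks_done=0
Byte 5 = '3': mode=DATA remaining=5 emitted=3 chunks_done=0
Byte 6 = 'q': mode=DATA remaining=4 emitted=4 chunks_done=0
Byte 7 = 's': mode=DATA remaining=3 emitted=5 chunks_done=0
Byte 8 = 't': mode=DATA remaining=2 emitted=6 chunks_done=0
Byte 9 = 'm': mode=DATA remaining=1 emitted=7 chunks_done=0
Byte 10 = 'e': mode=DATA_DONE remaining=0 emitted=8 chunks_done=0
Byte 11 = 0x0D: mode=DATA_CR remaining=0 emitted=8 chunks_done=0
Byte 12 = 0x0A: mode=SIZE remaining=0 emitted=8 chunks_done=1
Byte 13 = '7': mode=SIZE remaining=0 emitted=8 chunks_done=1
Byte 14 = 0x0D: mode=SIZE_CR remaining=0 emitted=8 chunks_done=1
Byte 15 = 0x0A: mode=DATA remaining=7 emitted=8 chunks_done=1
Byte 16 = '3': mode=DATA remaining=6 emitted=9 chunks_done=1
Byte 17 = 'u': mode=DATA remaining=5 emitted=10 chunks_done=1
Byte 18 = '6': mode=DATA remaining=4 emitted=11 chunks_done=1
Byte 19 = 'a': mode=DATA remaining=3 emitted=12 chunks_done=1
Byte 20 = 'u': mode=DATA remaining=2 emitted=13 chunks_done=1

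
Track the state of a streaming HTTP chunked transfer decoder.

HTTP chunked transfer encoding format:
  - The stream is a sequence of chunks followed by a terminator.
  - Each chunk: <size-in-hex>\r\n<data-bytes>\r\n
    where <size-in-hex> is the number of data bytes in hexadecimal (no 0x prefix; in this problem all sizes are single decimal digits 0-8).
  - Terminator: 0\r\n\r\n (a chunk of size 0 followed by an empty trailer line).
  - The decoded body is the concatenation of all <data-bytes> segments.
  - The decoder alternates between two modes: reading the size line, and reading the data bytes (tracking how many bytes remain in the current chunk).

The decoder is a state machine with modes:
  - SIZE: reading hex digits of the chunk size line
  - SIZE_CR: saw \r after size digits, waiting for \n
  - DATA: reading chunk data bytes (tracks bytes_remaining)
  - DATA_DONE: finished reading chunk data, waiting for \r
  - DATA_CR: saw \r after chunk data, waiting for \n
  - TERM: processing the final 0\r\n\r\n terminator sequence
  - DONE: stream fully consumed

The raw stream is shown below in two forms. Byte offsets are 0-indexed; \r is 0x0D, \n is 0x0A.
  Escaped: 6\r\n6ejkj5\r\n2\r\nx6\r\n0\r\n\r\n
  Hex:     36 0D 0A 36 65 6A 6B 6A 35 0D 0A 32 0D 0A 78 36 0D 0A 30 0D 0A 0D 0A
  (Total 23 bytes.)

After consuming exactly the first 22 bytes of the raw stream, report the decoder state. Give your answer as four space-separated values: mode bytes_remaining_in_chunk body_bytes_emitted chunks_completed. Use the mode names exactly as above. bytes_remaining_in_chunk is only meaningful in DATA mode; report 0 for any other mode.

Answer: TERM 0 8 2

Derivation:
Byte 0 = '6': mode=SIZE remaining=0 emitted=0 chunks_done=0
Byte 1 = 0x0D: mode=SIZE_CR remaining=0 emitted=0 chunks_done=0
Byte 2 = 0x0A: mode=DATA remaining=6 emitted=0 chunks_done=0
Byte 3 = '6': mode=DATA remaining=5 emitted=1 chunks_done=0
Byte 4 = 'e': mode=DATA remaining=4 emitted=2 chunks_done=0
Byte 5 = 'j': mode=DATA remaining=3 emitted=3 chunks_done=0
Byte 6 = 'k': mode=DATA remaining=2 emitted=4 chunks_done=0
Byte 7 = 'j': mode=DATA remaining=1 emitted=5 chunks_done=0
Byte 8 = '5': mode=DATA_DONE remaining=0 emitted=6 chunks_done=0
Byte 9 = 0x0D: mode=DATA_CR remaining=0 emitted=6 chunks_done=0
Byte 10 = 0x0A: mode=SIZE remaining=0 emitted=6 chunks_done=1
Byte 11 = '2': mode=SIZE remaining=0 emitted=6 chunks_done=1
Byte 12 = 0x0D: mode=SIZE_CR remaining=0 emitted=6 chunks_done=1
Byte 13 = 0x0A: mode=DATA remaining=2 emitted=6 chunks_done=1
Byte 14 = 'x': mode=DATA remaining=1 emitted=7 chunks_done=1
Byte 15 = '6': mode=DATA_DONE remaining=0 emitted=8 chunks_done=1
Byte 16 = 0x0D: mode=DATA_CR remaining=0 emitted=8 chunks_done=1
Byte 17 = 0x0A: mode=SIZE remaining=0 emitted=8 chunks_done=2
Byte 18 = '0': mode=SIZE remaining=0 emitted=8 chunks_done=2
Byte 19 = 0x0D: mode=SIZE_CR remaining=0 emitted=8 chunks_done=2
Byte 20 = 0x0A: mode=TERM remaining=0 emitted=8 chunks_done=2
Byte 21 = 0x0D: mode=TERM remaining=0 emitted=8 chunks_done=2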